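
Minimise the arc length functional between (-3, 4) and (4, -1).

Arc-length functional: J[y] = ∫ sqrt(1 + (y')^2) dx.
Lagrangian L = sqrt(1 + (y')^2) has no explicit y dependence, so ∂L/∂y = 0 and the Euler-Lagrange equation gives
    d/dx( y' / sqrt(1 + (y')^2) ) = 0  ⇒  y' / sqrt(1 + (y')^2) = const.
Hence y' is constant, so y(x) is affine.
Fitting the endpoints (-3, 4) and (4, -1):
    slope m = ((-1) − 4) / (4 − (-3)) = -5/7,
    intercept c = 4 − m·(-3) = 13/7.
Extremal: y(x) = (-5/7) x + 13/7.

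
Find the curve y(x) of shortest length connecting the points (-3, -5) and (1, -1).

Arc-length functional: J[y] = ∫ sqrt(1 + (y')^2) dx.
Lagrangian L = sqrt(1 + (y')^2) has no explicit y dependence, so ∂L/∂y = 0 and the Euler-Lagrange equation gives
    d/dx( y' / sqrt(1 + (y')^2) ) = 0  ⇒  y' / sqrt(1 + (y')^2) = const.
Hence y' is constant, so y(x) is affine.
Fitting the endpoints (-3, -5) and (1, -1):
    slope m = ((-1) − (-5)) / (1 − (-3)) = 1,
    intercept c = (-5) − m·(-3) = -2.
Extremal: y(x) = x - 2.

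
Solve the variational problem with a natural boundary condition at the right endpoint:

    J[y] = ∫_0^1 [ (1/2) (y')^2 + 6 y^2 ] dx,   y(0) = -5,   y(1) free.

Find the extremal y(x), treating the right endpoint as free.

The Lagrangian L = (1/2) (y')^2 + 6 y^2 gives
    ∂L/∂y = 12 y,   ∂L/∂y' = y'.
Euler-Lagrange: y'' − 12 y = 0.
With k = sqrt(12), the general solution is
    y(x) = A cosh(sqrt(12) x) + B sinh(sqrt(12) x).
Fixed left endpoint y(0) = -5 ⇒ A = -5.
The right endpoint x = 1 is free, so the natural (transversality) condition is ∂L/∂y' |_{x=1} = 0, i.e. y'(1) = 0.
Compute y'(x) = A k sinh(k x) + B k cosh(k x), so
    y'(1) = A k sinh(k·1) + B k cosh(k·1) = 0
    ⇒ B = −A tanh(k·1) = 5 tanh(sqrt(12)·1).
Therefore the extremal is
    y(x) = −5 cosh(sqrt(12) x) + 5 tanh(sqrt(12)·1) sinh(sqrt(12) x).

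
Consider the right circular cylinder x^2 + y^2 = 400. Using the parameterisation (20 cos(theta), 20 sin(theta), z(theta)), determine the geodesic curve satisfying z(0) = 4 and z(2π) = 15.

Parameterise the cylinder of radius R = 20 as
    r(θ) = (20 cos θ, 20 sin θ, z(θ)).
The arc-length element is
    ds = sqrt(400 + (dz/dθ)^2) dθ,
so the Lagrangian is L = sqrt(400 + z'^2).
L depends on z' only, not on z or θ, so ∂L/∂z = 0 and
    ∂L/∂z' = z' / sqrt(400 + z'^2).
The Euler-Lagrange equation gives
    d/dθ( z' / sqrt(400 + z'^2) ) = 0,
so z' is constant. Integrating once:
    z(θ) = a θ + b,
a helix on the cylinder (a straight line when the cylinder is unrolled). The constants a, b are determined by the endpoint conditions.
With endpoint conditions z(0) = 4 and z(2π) = 15: from z(0) = b we get b = 4, and a·2π + 4 = 15 gives a = 11/(2π), so
    z(θ) = (11/(2π)) θ + 4.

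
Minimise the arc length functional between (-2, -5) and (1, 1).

Arc-length functional: J[y] = ∫ sqrt(1 + (y')^2) dx.
Lagrangian L = sqrt(1 + (y')^2) has no explicit y dependence, so ∂L/∂y = 0 and the Euler-Lagrange equation gives
    d/dx( y' / sqrt(1 + (y')^2) ) = 0  ⇒  y' / sqrt(1 + (y')^2) = const.
Hence y' is constant, so y(x) is affine.
Fitting the endpoints (-2, -5) and (1, 1):
    slope m = (1 − (-5)) / (1 − (-2)) = 2,
    intercept c = (-5) − m·(-2) = -1.
Extremal: y(x) = 2 x - 1.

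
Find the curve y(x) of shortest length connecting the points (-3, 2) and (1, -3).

Arc-length functional: J[y] = ∫ sqrt(1 + (y')^2) dx.
Lagrangian L = sqrt(1 + (y')^2) has no explicit y dependence, so ∂L/∂y = 0 and the Euler-Lagrange equation gives
    d/dx( y' / sqrt(1 + (y')^2) ) = 0  ⇒  y' / sqrt(1 + (y')^2) = const.
Hence y' is constant, so y(x) is affine.
Fitting the endpoints (-3, 2) and (1, -3):
    slope m = ((-3) − 2) / (1 − (-3)) = -5/4,
    intercept c = 2 − m·(-3) = -7/4.
Extremal: y(x) = (-5/4) x - 7/4.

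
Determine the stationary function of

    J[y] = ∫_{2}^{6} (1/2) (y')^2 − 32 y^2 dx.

The Lagrangian is L = (1/2) (y')^2 − 32 y^2.
Compute ∂L/∂y = -64y, ∂L/∂y' = y'.
The Euler-Lagrange equation d/dx(∂L/∂y') − ∂L/∂y = 0 reduces to
    y'' + 64 y = 0.
Its general solution is
    y(x) = A sin(8x) + B cos(8x),
with A, B fixed by the endpoint conditions.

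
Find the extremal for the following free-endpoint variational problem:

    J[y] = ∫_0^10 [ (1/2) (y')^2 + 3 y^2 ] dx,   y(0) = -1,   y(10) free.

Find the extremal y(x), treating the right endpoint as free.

The Lagrangian L = (1/2) (y')^2 + 3 y^2 gives
    ∂L/∂y = 6 y,   ∂L/∂y' = y'.
Euler-Lagrange: y'' − 6 y = 0.
With k = sqrt(6), the general solution is
    y(x) = A cosh(sqrt(6) x) + B sinh(sqrt(6) x).
Fixed left endpoint y(0) = -1 ⇒ A = -1.
The right endpoint x = 10 is free, so the natural (transversality) condition is ∂L/∂y' |_{x=10} = 0, i.e. y'(10) = 0.
Compute y'(x) = A k sinh(k x) + B k cosh(k x), so
    y'(10) = A k sinh(k·10) + B k cosh(k·10) = 0
    ⇒ B = −A tanh(k·10) = tanh(sqrt(6)·10).
Therefore the extremal is
    y(x) = −cosh(sqrt(6) x) + tanh(sqrt(6)·10) sinh(sqrt(6) x).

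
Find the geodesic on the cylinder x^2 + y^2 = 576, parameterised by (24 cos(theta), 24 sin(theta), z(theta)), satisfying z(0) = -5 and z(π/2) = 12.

Parameterise the cylinder of radius R = 24 as
    r(θ) = (24 cos θ, 24 sin θ, z(θ)).
The arc-length element is
    ds = sqrt(576 + (dz/dθ)^2) dθ,
so the Lagrangian is L = sqrt(576 + z'^2).
L depends on z' only, not on z or θ, so ∂L/∂z = 0 and
    ∂L/∂z' = z' / sqrt(576 + z'^2).
The Euler-Lagrange equation gives
    d/dθ( z' / sqrt(576 + z'^2) ) = 0,
so z' is constant. Integrating once:
    z(θ) = a θ + b,
a helix on the cylinder (a straight line when the cylinder is unrolled). The constants a, b are determined by the endpoint conditions.
With endpoint conditions z(0) = -5 and z(π/2) = 12: from z(0) = b we get b = -5, and a·π/2 + -5 = 12 gives a = 34/π, so
    z(θ) = (34/π) θ − 5.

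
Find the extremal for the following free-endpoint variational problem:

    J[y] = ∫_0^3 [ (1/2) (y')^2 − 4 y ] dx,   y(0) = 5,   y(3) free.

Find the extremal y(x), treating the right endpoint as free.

The Lagrangian L = (1/2) (y')^2 − 4 y gives
    ∂L/∂y = −4,   ∂L/∂y' = y'.
Euler-Lagrange: d/dx(y') − (−4) = 0, i.e. y'' + 4 = 0, so
    y(x) = −(4/2) x^2 + C1 x + C2.
Fixed left endpoint y(0) = 5 ⇒ C2 = 5.
The right endpoint x = 3 is free, so the natural (transversality) condition is ∂L/∂y' |_{x=3} = 0, i.e. y'(3) = 0.
Compute y'(x) = −4 x + C1, so y'(3) = −12 + C1 = 0 ⇒ C1 = 12.
Therefore the extremal is
    y(x) = −2 x^2 + 12 x + 5.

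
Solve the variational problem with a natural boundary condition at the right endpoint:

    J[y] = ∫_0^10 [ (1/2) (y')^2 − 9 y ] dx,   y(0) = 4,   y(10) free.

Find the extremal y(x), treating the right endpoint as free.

The Lagrangian L = (1/2) (y')^2 − 9 y gives
    ∂L/∂y = −9,   ∂L/∂y' = y'.
Euler-Lagrange: d/dx(y') − (−9) = 0, i.e. y'' + 9 = 0, so
    y(x) = −(9/2) x^2 + C1 x + C2.
Fixed left endpoint y(0) = 4 ⇒ C2 = 4.
The right endpoint x = 10 is free, so the natural (transversality) condition is ∂L/∂y' |_{x=10} = 0, i.e. y'(10) = 0.
Compute y'(x) = −9 x + C1, so y'(10) = −90 + C1 = 0 ⇒ C1 = 90.
Therefore the extremal is
    y(x) = −(9/2) x^2 + 90 x + 4.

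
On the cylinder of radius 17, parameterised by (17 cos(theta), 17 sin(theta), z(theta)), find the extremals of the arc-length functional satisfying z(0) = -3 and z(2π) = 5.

Parameterise the cylinder of radius R = 17 as
    r(θ) = (17 cos θ, 17 sin θ, z(θ)).
The arc-length element is
    ds = sqrt(289 + (dz/dθ)^2) dθ,
so the Lagrangian is L = sqrt(289 + z'^2).
L depends on z' only, not on z or θ, so ∂L/∂z = 0 and
    ∂L/∂z' = z' / sqrt(289 + z'^2).
The Euler-Lagrange equation gives
    d/dθ( z' / sqrt(289 + z'^2) ) = 0,
so z' is constant. Integrating once:
    z(θ) = a θ + b,
a helix on the cylinder (a straight line when the cylinder is unrolled). The constants a, b are determined by the endpoint conditions.
With endpoint conditions z(0) = -3 and z(2π) = 5: from z(0) = b we get b = -3, and a·2π + -3 = 5 gives a = 4/π, so
    z(θ) = (4/π) θ − 3.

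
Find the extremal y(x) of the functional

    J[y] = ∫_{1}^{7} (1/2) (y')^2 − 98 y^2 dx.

The Lagrangian is L = (1/2) (y')^2 − 98 y^2.
Compute ∂L/∂y = -196y, ∂L/∂y' = y'.
The Euler-Lagrange equation d/dx(∂L/∂y') − ∂L/∂y = 0 reduces to
    y'' + 196 y = 0.
Its general solution is
    y(x) = A sin(14x) + B cos(14x),
with A, B fixed by the endpoint conditions.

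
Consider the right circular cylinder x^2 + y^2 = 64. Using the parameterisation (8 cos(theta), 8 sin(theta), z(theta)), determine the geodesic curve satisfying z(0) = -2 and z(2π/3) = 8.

Parameterise the cylinder of radius R = 8 as
    r(θ) = (8 cos θ, 8 sin θ, z(θ)).
The arc-length element is
    ds = sqrt(64 + (dz/dθ)^2) dθ,
so the Lagrangian is L = sqrt(64 + z'^2).
L depends on z' only, not on z or θ, so ∂L/∂z = 0 and
    ∂L/∂z' = z' / sqrt(64 + z'^2).
The Euler-Lagrange equation gives
    d/dθ( z' / sqrt(64 + z'^2) ) = 0,
so z' is constant. Integrating once:
    z(θ) = a θ + b,
a helix on the cylinder (a straight line when the cylinder is unrolled). The constants a, b are determined by the endpoint conditions.
With endpoint conditions z(0) = -2 and z(2π/3) = 8: from z(0) = b we get b = -2, and a·2π/3 + -2 = 8 gives a = 15/π, so
    z(θ) = (15/π) θ − 2.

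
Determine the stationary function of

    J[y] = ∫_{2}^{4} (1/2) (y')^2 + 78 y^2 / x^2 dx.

The Lagrangian is L = (1/2) (y')^2 + 78 y^2 / x^2.
Compute ∂L/∂y = 156y/x^2, ∂L/∂y' = y'.
The Euler-Lagrange equation d/dx(∂L/∂y') − ∂L/∂y = 0 reduces to
    y'' − 156/x^2 · y = 0  (x > 0).
Its general solution is
    y(x) = A x^13 + B x^(-12),
with A, B fixed by the endpoint conditions.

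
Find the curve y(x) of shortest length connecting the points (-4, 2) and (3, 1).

Arc-length functional: J[y] = ∫ sqrt(1 + (y')^2) dx.
Lagrangian L = sqrt(1 + (y')^2) has no explicit y dependence, so ∂L/∂y = 0 and the Euler-Lagrange equation gives
    d/dx( y' / sqrt(1 + (y')^2) ) = 0  ⇒  y' / sqrt(1 + (y')^2) = const.
Hence y' is constant, so y(x) is affine.
Fitting the endpoints (-4, 2) and (3, 1):
    slope m = (1 − 2) / (3 − (-4)) = -1/7,
    intercept c = 2 − m·(-4) = 10/7.
Extremal: y(x) = (-1/7) x + 10/7.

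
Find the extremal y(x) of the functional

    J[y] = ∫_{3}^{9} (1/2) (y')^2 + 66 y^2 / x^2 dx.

The Lagrangian is L = (1/2) (y')^2 + 66 y^2 / x^2.
Compute ∂L/∂y = 132y/x^2, ∂L/∂y' = y'.
The Euler-Lagrange equation d/dx(∂L/∂y') − ∂L/∂y = 0 reduces to
    y'' − 132/x^2 · y = 0  (x > 0).
Its general solution is
    y(x) = A x^12 + B x^(-11),
with A, B fixed by the endpoint conditions.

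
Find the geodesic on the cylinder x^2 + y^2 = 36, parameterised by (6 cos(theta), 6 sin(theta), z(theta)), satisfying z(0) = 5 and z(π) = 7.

Parameterise the cylinder of radius R = 6 as
    r(θ) = (6 cos θ, 6 sin θ, z(θ)).
The arc-length element is
    ds = sqrt(36 + (dz/dθ)^2) dθ,
so the Lagrangian is L = sqrt(36 + z'^2).
L depends on z' only, not on z or θ, so ∂L/∂z = 0 and
    ∂L/∂z' = z' / sqrt(36 + z'^2).
The Euler-Lagrange equation gives
    d/dθ( z' / sqrt(36 + z'^2) ) = 0,
so z' is constant. Integrating once:
    z(θ) = a θ + b,
a helix on the cylinder (a straight line when the cylinder is unrolled). The constants a, b are determined by the endpoint conditions.
With endpoint conditions z(0) = 5 and z(π) = 7: from z(0) = b we get b = 5, and a·π + 5 = 7 gives a = 2/π, so
    z(θ) = (2/π) θ + 5.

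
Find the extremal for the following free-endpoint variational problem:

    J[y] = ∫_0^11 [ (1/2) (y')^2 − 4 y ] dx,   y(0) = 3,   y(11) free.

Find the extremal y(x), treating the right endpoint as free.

The Lagrangian L = (1/2) (y')^2 − 4 y gives
    ∂L/∂y = −4,   ∂L/∂y' = y'.
Euler-Lagrange: d/dx(y') − (−4) = 0, i.e. y'' + 4 = 0, so
    y(x) = −(4/2) x^2 + C1 x + C2.
Fixed left endpoint y(0) = 3 ⇒ C2 = 3.
The right endpoint x = 11 is free, so the natural (transversality) condition is ∂L/∂y' |_{x=11} = 0, i.e. y'(11) = 0.
Compute y'(x) = −4 x + C1, so y'(11) = −44 + C1 = 0 ⇒ C1 = 44.
Therefore the extremal is
    y(x) = −2 x^2 + 44 x + 3.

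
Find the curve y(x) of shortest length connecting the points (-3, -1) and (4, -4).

Arc-length functional: J[y] = ∫ sqrt(1 + (y')^2) dx.
Lagrangian L = sqrt(1 + (y')^2) has no explicit y dependence, so ∂L/∂y = 0 and the Euler-Lagrange equation gives
    d/dx( y' / sqrt(1 + (y')^2) ) = 0  ⇒  y' / sqrt(1 + (y')^2) = const.
Hence y' is constant, so y(x) is affine.
Fitting the endpoints (-3, -1) and (4, -4):
    slope m = ((-4) − (-1)) / (4 − (-3)) = -3/7,
    intercept c = (-1) − m·(-3) = -16/7.
Extremal: y(x) = (-3/7) x - 16/7.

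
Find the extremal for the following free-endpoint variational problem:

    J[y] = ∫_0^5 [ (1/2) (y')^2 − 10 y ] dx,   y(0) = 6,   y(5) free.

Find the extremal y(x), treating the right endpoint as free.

The Lagrangian L = (1/2) (y')^2 − 10 y gives
    ∂L/∂y = −10,   ∂L/∂y' = y'.
Euler-Lagrange: d/dx(y') − (−10) = 0, i.e. y'' + 10 = 0, so
    y(x) = −(10/2) x^2 + C1 x + C2.
Fixed left endpoint y(0) = 6 ⇒ C2 = 6.
The right endpoint x = 5 is free, so the natural (transversality) condition is ∂L/∂y' |_{x=5} = 0, i.e. y'(5) = 0.
Compute y'(x) = −10 x + C1, so y'(5) = −50 + C1 = 0 ⇒ C1 = 50.
Therefore the extremal is
    y(x) = −5 x^2 + 50 x + 6.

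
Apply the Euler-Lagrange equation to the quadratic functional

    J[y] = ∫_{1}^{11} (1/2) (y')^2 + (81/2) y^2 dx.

The Lagrangian is L = (1/2) (y')^2 + (81/2) y^2.
Compute ∂L/∂y = 81y, ∂L/∂y' = y'.
The Euler-Lagrange equation d/dx(∂L/∂y') − ∂L/∂y = 0 reduces to
    y'' − 81 y = 0.
Its general solution is
    y(x) = A e^(9x) + B e^(−9x),
with A, B fixed by the endpoint conditions.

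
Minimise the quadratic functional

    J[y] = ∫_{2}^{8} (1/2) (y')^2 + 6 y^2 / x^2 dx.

The Lagrangian is L = (1/2) (y')^2 + 6 y^2 / x^2.
Compute ∂L/∂y = 12y/x^2, ∂L/∂y' = y'.
The Euler-Lagrange equation d/dx(∂L/∂y') − ∂L/∂y = 0 reduces to
    y'' − 12/x^2 · y = 0  (x > 0).
Its general solution is
    y(x) = A x^4 + B x^(-3),
with A, B fixed by the endpoint conditions.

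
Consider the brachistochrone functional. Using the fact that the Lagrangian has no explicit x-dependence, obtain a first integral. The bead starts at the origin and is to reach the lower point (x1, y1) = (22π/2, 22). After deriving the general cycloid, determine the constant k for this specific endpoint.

The Lagrangian L = sqrt((1 + y'^2) / y) has no explicit x dependence, so the Beltrami identity applies:
    L − y' ∂L/∂y' = C.
Compute ∂L/∂y' = y' / sqrt(y (1 + y'^2)).
Substitute:
    sqrt((1 + y'^2)/y) − y'·y' / sqrt(y (1 + y'^2))
    = (1 + y'^2) / sqrt(y (1 + y'^2)) − y'^2 / sqrt(y (1 + y'^2))
    = 1 / sqrt(y (1 + y'^2)) = C.
Squaring and rearranging gives the first integral
    y (1 + y'^2) = 1/C^2 =: k   (constant).
Solving this first-order ODE by the substitution
    y = (k/2)(1 − cos θ)
yields the cycloid parameterisation
    x(θ) = (k/2)(θ − sin θ),   y(θ) = (k/2)(1 − cos θ).
The constant k is fixed by the endpoint condition.
Now fit the given lower endpoint (x1, y1) = (22π/2, 22). At the bottom of the first arch (θ = π), the parametric equations give
    y(π) = (k/2)(1 − cos π) = k,
    x(π) = (k/2)(π − sin π) = kπ/2.
Matching y(π) = 22 gives k = 22, consistent with x(π) = 22π/2. Therefore the specific cycloid is
    x(θ) = (22/2)(θ − sin θ),   y(θ) = (22/2)(1 − cos θ).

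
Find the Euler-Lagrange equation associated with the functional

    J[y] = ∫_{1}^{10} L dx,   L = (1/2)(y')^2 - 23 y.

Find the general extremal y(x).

The Lagrangian is L = (1/2)(y')^2 - 23 y.
∂L/∂y = -23.
∂L/∂y' = y'.
The Euler-Lagrange equation d/dx(∂L/∂y') − ∂L/∂y = 0 becomes:
    y'' + 23 = 0
General solution: y(x) = -(23/2) x^2 + A x + B, where A and B are arbitrary constants fixed by the endpoint conditions.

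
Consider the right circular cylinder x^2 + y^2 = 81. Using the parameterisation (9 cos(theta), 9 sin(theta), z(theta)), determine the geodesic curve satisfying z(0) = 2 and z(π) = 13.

Parameterise the cylinder of radius R = 9 as
    r(θ) = (9 cos θ, 9 sin θ, z(θ)).
The arc-length element is
    ds = sqrt(81 + (dz/dθ)^2) dθ,
so the Lagrangian is L = sqrt(81 + z'^2).
L depends on z' only, not on z or θ, so ∂L/∂z = 0 and
    ∂L/∂z' = z' / sqrt(81 + z'^2).
The Euler-Lagrange equation gives
    d/dθ( z' / sqrt(81 + z'^2) ) = 0,
so z' is constant. Integrating once:
    z(θ) = a θ + b,
a helix on the cylinder (a straight line when the cylinder is unrolled). The constants a, b are determined by the endpoint conditions.
With endpoint conditions z(0) = 2 and z(π) = 13: from z(0) = b we get b = 2, and a·π + 2 = 13 gives a = 11/π, so
    z(θ) = (11/π) θ + 2.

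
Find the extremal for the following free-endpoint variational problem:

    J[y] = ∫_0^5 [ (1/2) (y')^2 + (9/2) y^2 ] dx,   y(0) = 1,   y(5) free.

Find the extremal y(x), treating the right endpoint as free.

The Lagrangian L = (1/2) (y')^2 + (9/2) y^2 gives
    ∂L/∂y = 9 y,   ∂L/∂y' = y'.
Euler-Lagrange: y'' − 9 y = 0.
With k = 3, the general solution is
    y(x) = A cosh(3 x) + B sinh(3 x).
Fixed left endpoint y(0) = 1 ⇒ A = 1.
The right endpoint x = 5 is free, so the natural (transversality) condition is ∂L/∂y' |_{x=5} = 0, i.e. y'(5) = 0.
Compute y'(x) = A k sinh(k x) + B k cosh(k x), so
    y'(5) = A k sinh(k·5) + B k cosh(k·5) = 0
    ⇒ B = −A tanh(k·5) = − tanh(3·5).
Therefore the extremal is
    y(x) = cosh(3 x) − tanh(3·5) sinh(3 x).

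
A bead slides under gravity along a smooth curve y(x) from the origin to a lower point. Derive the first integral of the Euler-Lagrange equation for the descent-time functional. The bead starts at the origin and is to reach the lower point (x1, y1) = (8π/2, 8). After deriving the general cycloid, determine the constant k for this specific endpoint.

The Lagrangian L = sqrt((1 + y'^2) / y) has no explicit x dependence, so the Beltrami identity applies:
    L − y' ∂L/∂y' = C.
Compute ∂L/∂y' = y' / sqrt(y (1 + y'^2)).
Substitute:
    sqrt((1 + y'^2)/y) − y'·y' / sqrt(y (1 + y'^2))
    = (1 + y'^2) / sqrt(y (1 + y'^2)) − y'^2 / sqrt(y (1 + y'^2))
    = 1 / sqrt(y (1 + y'^2)) = C.
Squaring and rearranging gives the first integral
    y (1 + y'^2) = 1/C^2 =: k   (constant).
Solving this first-order ODE by the substitution
    y = (k/2)(1 − cos θ)
yields the cycloid parameterisation
    x(θ) = (k/2)(θ − sin θ),   y(θ) = (k/2)(1 − cos θ).
The constant k is fixed by the endpoint condition.
Now fit the given lower endpoint (x1, y1) = (8π/2, 8). At the bottom of the first arch (θ = π), the parametric equations give
    y(π) = (k/2)(1 − cos π) = k,
    x(π) = (k/2)(π − sin π) = kπ/2.
Matching y(π) = 8 gives k = 8, consistent with x(π) = 8π/2. Therefore the specific cycloid is
    x(θ) = (8/2)(θ − sin θ),   y(θ) = (8/2)(1 − cos θ).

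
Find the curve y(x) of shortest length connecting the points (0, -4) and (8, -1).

Arc-length functional: J[y] = ∫ sqrt(1 + (y')^2) dx.
Lagrangian L = sqrt(1 + (y')^2) has no explicit y dependence, so ∂L/∂y = 0 and the Euler-Lagrange equation gives
    d/dx( y' / sqrt(1 + (y')^2) ) = 0  ⇒  y' / sqrt(1 + (y')^2) = const.
Hence y' is constant, so y(x) is affine.
Fitting the endpoints (0, -4) and (8, -1):
    slope m = ((-1) − (-4)) / (8 − 0) = 3/8,
    intercept c = (-4) − m·0 = -4.
Extremal: y(x) = (3/8) x - 4.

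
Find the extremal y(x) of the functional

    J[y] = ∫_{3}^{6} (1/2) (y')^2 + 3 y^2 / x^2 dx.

The Lagrangian is L = (1/2) (y')^2 + 3 y^2 / x^2.
Compute ∂L/∂y = 6y/x^2, ∂L/∂y' = y'.
The Euler-Lagrange equation d/dx(∂L/∂y') − ∂L/∂y = 0 reduces to
    y'' − 6/x^2 · y = 0  (x > 0).
Its general solution is
    y(x) = A x^3 + B x^(-2),
with A, B fixed by the endpoint conditions.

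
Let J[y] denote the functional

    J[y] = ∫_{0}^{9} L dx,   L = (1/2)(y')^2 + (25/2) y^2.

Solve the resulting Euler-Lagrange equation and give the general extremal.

The Lagrangian is L = (1/2)(y')^2 + (25/2) y^2.
∂L/∂y = 25y.
∂L/∂y' = y'.
The Euler-Lagrange equation d/dx(∂L/∂y') − ∂L/∂y = 0 becomes:
    y'' - 25 y = 0
General solution: y(x) = A e^(5x) + B e^(-5x), where A and B are arbitrary constants fixed by the endpoint conditions.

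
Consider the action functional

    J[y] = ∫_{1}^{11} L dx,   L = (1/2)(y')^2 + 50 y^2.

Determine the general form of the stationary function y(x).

The Lagrangian is L = (1/2)(y')^2 + 50 y^2.
∂L/∂y = 100y.
∂L/∂y' = y'.
The Euler-Lagrange equation d/dx(∂L/∂y') − ∂L/∂y = 0 becomes:
    y'' - 100 y = 0
General solution: y(x) = A e^(10x) + B e^(-10x), where A and B are arbitrary constants fixed by the endpoint conditions.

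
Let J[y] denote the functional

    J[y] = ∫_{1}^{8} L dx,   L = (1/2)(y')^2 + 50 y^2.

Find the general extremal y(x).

The Lagrangian is L = (1/2)(y')^2 + 50 y^2.
∂L/∂y = 100y.
∂L/∂y' = y'.
The Euler-Lagrange equation d/dx(∂L/∂y') − ∂L/∂y = 0 becomes:
    y'' - 100 y = 0
General solution: y(x) = A e^(10x) + B e^(-10x), where A and B are arbitrary constants fixed by the endpoint conditions.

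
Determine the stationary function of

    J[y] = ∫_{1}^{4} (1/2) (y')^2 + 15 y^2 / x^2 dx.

The Lagrangian is L = (1/2) (y')^2 + 15 y^2 / x^2.
Compute ∂L/∂y = 30y/x^2, ∂L/∂y' = y'.
The Euler-Lagrange equation d/dx(∂L/∂y') − ∂L/∂y = 0 reduces to
    y'' − 30/x^2 · y = 0  (x > 0).
Its general solution is
    y(x) = A x^6 + B x^(-5),
with A, B fixed by the endpoint conditions.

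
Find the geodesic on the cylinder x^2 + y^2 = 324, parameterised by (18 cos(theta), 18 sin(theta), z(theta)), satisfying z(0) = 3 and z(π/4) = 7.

Parameterise the cylinder of radius R = 18 as
    r(θ) = (18 cos θ, 18 sin θ, z(θ)).
The arc-length element is
    ds = sqrt(324 + (dz/dθ)^2) dθ,
so the Lagrangian is L = sqrt(324 + z'^2).
L depends on z' only, not on z or θ, so ∂L/∂z = 0 and
    ∂L/∂z' = z' / sqrt(324 + z'^2).
The Euler-Lagrange equation gives
    d/dθ( z' / sqrt(324 + z'^2) ) = 0,
so z' is constant. Integrating once:
    z(θ) = a θ + b,
a helix on the cylinder (a straight line when the cylinder is unrolled). The constants a, b are determined by the endpoint conditions.
With endpoint conditions z(0) = 3 and z(π/4) = 7: from z(0) = b we get b = 3, and a·π/4 + 3 = 7 gives a = 16/π, so
    z(θ) = (16/π) θ + 3.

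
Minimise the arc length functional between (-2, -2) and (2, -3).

Arc-length functional: J[y] = ∫ sqrt(1 + (y')^2) dx.
Lagrangian L = sqrt(1 + (y')^2) has no explicit y dependence, so ∂L/∂y = 0 and the Euler-Lagrange equation gives
    d/dx( y' / sqrt(1 + (y')^2) ) = 0  ⇒  y' / sqrt(1 + (y')^2) = const.
Hence y' is constant, so y(x) is affine.
Fitting the endpoints (-2, -2) and (2, -3):
    slope m = ((-3) − (-2)) / (2 − (-2)) = -1/4,
    intercept c = (-2) − m·(-2) = -5/2.
Extremal: y(x) = (-1/4) x - 5/2.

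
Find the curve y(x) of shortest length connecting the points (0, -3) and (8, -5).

Arc-length functional: J[y] = ∫ sqrt(1 + (y')^2) dx.
Lagrangian L = sqrt(1 + (y')^2) has no explicit y dependence, so ∂L/∂y = 0 and the Euler-Lagrange equation gives
    d/dx( y' / sqrt(1 + (y')^2) ) = 0  ⇒  y' / sqrt(1 + (y')^2) = const.
Hence y' is constant, so y(x) is affine.
Fitting the endpoints (0, -3) and (8, -5):
    slope m = ((-5) − (-3)) / (8 − 0) = -1/4,
    intercept c = (-3) − m·0 = -3.
Extremal: y(x) = (-1/4) x - 3.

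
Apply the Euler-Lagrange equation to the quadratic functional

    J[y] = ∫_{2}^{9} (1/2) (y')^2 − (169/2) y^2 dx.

The Lagrangian is L = (1/2) (y')^2 − (169/2) y^2.
Compute ∂L/∂y = -169y, ∂L/∂y' = y'.
The Euler-Lagrange equation d/dx(∂L/∂y') − ∂L/∂y = 0 reduces to
    y'' + 169 y = 0.
Its general solution is
    y(x) = A sin(13x) + B cos(13x),
with A, B fixed by the endpoint conditions.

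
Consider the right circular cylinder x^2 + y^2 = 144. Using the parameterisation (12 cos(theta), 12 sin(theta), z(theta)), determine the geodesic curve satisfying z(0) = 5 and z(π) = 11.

Parameterise the cylinder of radius R = 12 as
    r(θ) = (12 cos θ, 12 sin θ, z(θ)).
The arc-length element is
    ds = sqrt(144 + (dz/dθ)^2) dθ,
so the Lagrangian is L = sqrt(144 + z'^2).
L depends on z' only, not on z or θ, so ∂L/∂z = 0 and
    ∂L/∂z' = z' / sqrt(144 + z'^2).
The Euler-Lagrange equation gives
    d/dθ( z' / sqrt(144 + z'^2) ) = 0,
so z' is constant. Integrating once:
    z(θ) = a θ + b,
a helix on the cylinder (a straight line when the cylinder is unrolled). The constants a, b are determined by the endpoint conditions.
With endpoint conditions z(0) = 5 and z(π) = 11: from z(0) = b we get b = 5, and a·π + 5 = 11 gives a = 6/π, so
    z(θ) = (6/π) θ + 5.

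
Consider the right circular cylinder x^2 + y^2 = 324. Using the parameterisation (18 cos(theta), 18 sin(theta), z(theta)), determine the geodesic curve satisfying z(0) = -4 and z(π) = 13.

Parameterise the cylinder of radius R = 18 as
    r(θ) = (18 cos θ, 18 sin θ, z(θ)).
The arc-length element is
    ds = sqrt(324 + (dz/dθ)^2) dθ,
so the Lagrangian is L = sqrt(324 + z'^2).
L depends on z' only, not on z or θ, so ∂L/∂z = 0 and
    ∂L/∂z' = z' / sqrt(324 + z'^2).
The Euler-Lagrange equation gives
    d/dθ( z' / sqrt(324 + z'^2) ) = 0,
so z' is constant. Integrating once:
    z(θ) = a θ + b,
a helix on the cylinder (a straight line when the cylinder is unrolled). The constants a, b are determined by the endpoint conditions.
With endpoint conditions z(0) = -4 and z(π) = 13: from z(0) = b we get b = -4, and a·π + -4 = 13 gives a = 17/π, so
    z(θ) = (17/π) θ − 4.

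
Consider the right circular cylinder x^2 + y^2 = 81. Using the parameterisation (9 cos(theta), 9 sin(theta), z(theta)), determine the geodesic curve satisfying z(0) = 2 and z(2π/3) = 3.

Parameterise the cylinder of radius R = 9 as
    r(θ) = (9 cos θ, 9 sin θ, z(θ)).
The arc-length element is
    ds = sqrt(81 + (dz/dθ)^2) dθ,
so the Lagrangian is L = sqrt(81 + z'^2).
L depends on z' only, not on z or θ, so ∂L/∂z = 0 and
    ∂L/∂z' = z' / sqrt(81 + z'^2).
The Euler-Lagrange equation gives
    d/dθ( z' / sqrt(81 + z'^2) ) = 0,
so z' is constant. Integrating once:
    z(θ) = a θ + b,
a helix on the cylinder (a straight line when the cylinder is unrolled). The constants a, b are determined by the endpoint conditions.
With endpoint conditions z(0) = 2 and z(2π/3) = 3: from z(0) = b we get b = 2, and a·2π/3 + 2 = 3 gives a = 3/(2π), so
    z(θ) = (3/(2π)) θ + 2.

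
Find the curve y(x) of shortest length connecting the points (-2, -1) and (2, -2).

Arc-length functional: J[y] = ∫ sqrt(1 + (y')^2) dx.
Lagrangian L = sqrt(1 + (y')^2) has no explicit y dependence, so ∂L/∂y = 0 and the Euler-Lagrange equation gives
    d/dx( y' / sqrt(1 + (y')^2) ) = 0  ⇒  y' / sqrt(1 + (y')^2) = const.
Hence y' is constant, so y(x) is affine.
Fitting the endpoints (-2, -1) and (2, -2):
    slope m = ((-2) − (-1)) / (2 − (-2)) = -1/4,
    intercept c = (-1) − m·(-2) = -3/2.
Extremal: y(x) = (-1/4) x - 3/2.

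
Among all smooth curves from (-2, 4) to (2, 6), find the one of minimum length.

Arc-length functional: J[y] = ∫ sqrt(1 + (y')^2) dx.
Lagrangian L = sqrt(1 + (y')^2) has no explicit y dependence, so ∂L/∂y = 0 and the Euler-Lagrange equation gives
    d/dx( y' / sqrt(1 + (y')^2) ) = 0  ⇒  y' / sqrt(1 + (y')^2) = const.
Hence y' is constant, so y(x) is affine.
Fitting the endpoints (-2, 4) and (2, 6):
    slope m = (6 − 4) / (2 − (-2)) = 1/2,
    intercept c = 4 − m·(-2) = 5.
Extremal: y(x) = (1/2) x + 5.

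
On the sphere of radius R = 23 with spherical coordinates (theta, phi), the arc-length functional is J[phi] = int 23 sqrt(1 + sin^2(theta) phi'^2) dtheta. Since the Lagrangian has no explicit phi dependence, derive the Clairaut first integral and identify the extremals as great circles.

On the sphere of radius R = 23 with spherical coordinates (θ, φ), the induced metric is
    ds^2 = 529(dθ^2 + sin^2(θ) dφ^2).
Parameterise by θ; the arc-length functional is
    J[φ] = ∫ 23 sqrt(1 + sin^2(θ) (dφ/dθ)^2) dθ,
so L = 23 sqrt(1 + sin^2(θ) φ'^2). Compute
    ∂L/∂φ = 0  (L has no explicit φ dependence),
    ∂L/∂φ' = 23 sin^2(θ) φ' / sqrt(1 + sin^2(θ) φ'^2).
Since ∂L/∂φ = 0, the Euler-Lagrange equation
    d/dθ(∂L/∂φ') − ∂L/∂φ = 0
reduces to d/dθ(∂L/∂φ') = 0, i.e. the momentum conjugate to φ is conserved:
    23 sin^2(θ) φ' / sqrt(1 + sin^2(θ) φ'^2) = C.
The overall factor of 23 is constant, so dividing through gives Clairaut's relation sin^2(θ) φ' / sqrt(1 + sin^2(θ) φ'^2) = C' (with C' = C/23). Solving for φ' and integrating gives the great-circle family
    cot(θ) = A cos(φ − φ_0),
i.e. the intersection of the sphere with a plane through the origin. The two constants A and φ_0 (equivalently C and one phase) are fixed by the two endpoint conditions.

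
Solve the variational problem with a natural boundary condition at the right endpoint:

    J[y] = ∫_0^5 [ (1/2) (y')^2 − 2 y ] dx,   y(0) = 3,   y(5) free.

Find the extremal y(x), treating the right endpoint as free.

The Lagrangian L = (1/2) (y')^2 − 2 y gives
    ∂L/∂y = −2,   ∂L/∂y' = y'.
Euler-Lagrange: d/dx(y') − (−2) = 0, i.e. y'' + 2 = 0, so
    y(x) = −(2/2) x^2 + C1 x + C2.
Fixed left endpoint y(0) = 3 ⇒ C2 = 3.
The right endpoint x = 5 is free, so the natural (transversality) condition is ∂L/∂y' |_{x=5} = 0, i.e. y'(5) = 0.
Compute y'(x) = −2 x + C1, so y'(5) = −10 + C1 = 0 ⇒ C1 = 10.
Therefore the extremal is
    y(x) = −x^2 + 10 x + 3.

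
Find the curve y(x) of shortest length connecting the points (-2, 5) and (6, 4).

Arc-length functional: J[y] = ∫ sqrt(1 + (y')^2) dx.
Lagrangian L = sqrt(1 + (y')^2) has no explicit y dependence, so ∂L/∂y = 0 and the Euler-Lagrange equation gives
    d/dx( y' / sqrt(1 + (y')^2) ) = 0  ⇒  y' / sqrt(1 + (y')^2) = const.
Hence y' is constant, so y(x) is affine.
Fitting the endpoints (-2, 5) and (6, 4):
    slope m = (4 − 5) / (6 − (-2)) = -1/8,
    intercept c = 5 − m·(-2) = 19/4.
Extremal: y(x) = (-1/8) x + 19/4.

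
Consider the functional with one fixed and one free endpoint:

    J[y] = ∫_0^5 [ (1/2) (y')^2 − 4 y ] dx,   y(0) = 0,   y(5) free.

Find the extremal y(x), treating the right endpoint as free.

The Lagrangian L = (1/2) (y')^2 − 4 y gives
    ∂L/∂y = −4,   ∂L/∂y' = y'.
Euler-Lagrange: d/dx(y') − (−4) = 0, i.e. y'' + 4 = 0, so
    y(x) = −(4/2) x^2 + C1 x + C2.
Fixed left endpoint y(0) = 0 ⇒ C2 = 0.
The right endpoint x = 5 is free, so the natural (transversality) condition is ∂L/∂y' |_{x=5} = 0, i.e. y'(5) = 0.
Compute y'(x) = −4 x + C1, so y'(5) = −20 + C1 = 0 ⇒ C1 = 20.
Therefore the extremal is
    y(x) = −2 x^2 + 20 x.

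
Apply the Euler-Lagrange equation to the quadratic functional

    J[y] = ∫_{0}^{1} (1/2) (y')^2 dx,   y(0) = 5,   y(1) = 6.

The Lagrangian is L = (1/2) (y')^2.
Compute ∂L/∂y = 0, ∂L/∂y' = y'.
The Euler-Lagrange equation d/dx(∂L/∂y') − ∂L/∂y = 0 reduces to
    y'' = 0.
Its general solution is
    y(x) = A x + B,
with A, B fixed by the endpoint conditions.
Applying the endpoint conditions y(0) = 5 and y(1) = 6: solve A·0 + B = 5 and A·1 + B = 6. Subtracting gives A(1 − 0) = 6 − 5, so A = 1, and B = 5 − A·0 = 5. Therefore
    y(x) = x + 5.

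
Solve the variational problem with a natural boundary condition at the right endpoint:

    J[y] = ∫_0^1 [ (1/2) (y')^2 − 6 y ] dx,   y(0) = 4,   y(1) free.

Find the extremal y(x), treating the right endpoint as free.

The Lagrangian L = (1/2) (y')^2 − 6 y gives
    ∂L/∂y = −6,   ∂L/∂y' = y'.
Euler-Lagrange: d/dx(y') − (−6) = 0, i.e. y'' + 6 = 0, so
    y(x) = −(6/2) x^2 + C1 x + C2.
Fixed left endpoint y(0) = 4 ⇒ C2 = 4.
The right endpoint x = 1 is free, so the natural (transversality) condition is ∂L/∂y' |_{x=1} = 0, i.e. y'(1) = 0.
Compute y'(x) = −6 x + C1, so y'(1) = −6 + C1 = 0 ⇒ C1 = 6.
Therefore the extremal is
    y(x) = −3 x^2 + 6 x + 4.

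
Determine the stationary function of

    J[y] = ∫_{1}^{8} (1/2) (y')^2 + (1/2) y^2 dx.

The Lagrangian is L = (1/2) (y')^2 + (1/2) y^2.
Compute ∂L/∂y = y, ∂L/∂y' = y'.
The Euler-Lagrange equation d/dx(∂L/∂y') − ∂L/∂y = 0 reduces to
    y'' − y = 0.
Its general solution is
    y(x) = A e^x + B e^(−x),
with A, B fixed by the endpoint conditions.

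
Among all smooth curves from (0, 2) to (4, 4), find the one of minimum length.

Arc-length functional: J[y] = ∫ sqrt(1 + (y')^2) dx.
Lagrangian L = sqrt(1 + (y')^2) has no explicit y dependence, so ∂L/∂y = 0 and the Euler-Lagrange equation gives
    d/dx( y' / sqrt(1 + (y')^2) ) = 0  ⇒  y' / sqrt(1 + (y')^2) = const.
Hence y' is constant, so y(x) is affine.
Fitting the endpoints (0, 2) and (4, 4):
    slope m = (4 − 2) / (4 − 0) = 1/2,
    intercept c = 2 − m·0 = 2.
Extremal: y(x) = (1/2) x + 2.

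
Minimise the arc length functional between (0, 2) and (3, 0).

Arc-length functional: J[y] = ∫ sqrt(1 + (y')^2) dx.
Lagrangian L = sqrt(1 + (y')^2) has no explicit y dependence, so ∂L/∂y = 0 and the Euler-Lagrange equation gives
    d/dx( y' / sqrt(1 + (y')^2) ) = 0  ⇒  y' / sqrt(1 + (y')^2) = const.
Hence y' is constant, so y(x) is affine.
Fitting the endpoints (0, 2) and (3, 0):
    slope m = (0 − 2) / (3 − 0) = -2/3,
    intercept c = 2 − m·0 = 2.
Extremal: y(x) = (-2/3) x + 2.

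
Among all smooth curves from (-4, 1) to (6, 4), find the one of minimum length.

Arc-length functional: J[y] = ∫ sqrt(1 + (y')^2) dx.
Lagrangian L = sqrt(1 + (y')^2) has no explicit y dependence, so ∂L/∂y = 0 and the Euler-Lagrange equation gives
    d/dx( y' / sqrt(1 + (y')^2) ) = 0  ⇒  y' / sqrt(1 + (y')^2) = const.
Hence y' is constant, so y(x) is affine.
Fitting the endpoints (-4, 1) and (6, 4):
    slope m = (4 − 1) / (6 − (-4)) = 3/10,
    intercept c = 1 − m·(-4) = 11/5.
Extremal: y(x) = (3/10) x + 11/5.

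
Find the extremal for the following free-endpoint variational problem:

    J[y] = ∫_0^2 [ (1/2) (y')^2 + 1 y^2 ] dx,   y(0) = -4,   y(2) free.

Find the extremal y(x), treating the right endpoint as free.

The Lagrangian L = (1/2) (y')^2 + 1 y^2 gives
    ∂L/∂y = 2 y,   ∂L/∂y' = y'.
Euler-Lagrange: y'' − 2 y = 0.
With k = sqrt(2), the general solution is
    y(x) = A cosh(sqrt(2) x) + B sinh(sqrt(2) x).
Fixed left endpoint y(0) = -4 ⇒ A = -4.
The right endpoint x = 2 is free, so the natural (transversality) condition is ∂L/∂y' |_{x=2} = 0, i.e. y'(2) = 0.
Compute y'(x) = A k sinh(k x) + B k cosh(k x), so
    y'(2) = A k sinh(k·2) + B k cosh(k·2) = 0
    ⇒ B = −A tanh(k·2) = 4 tanh(sqrt(2)·2).
Therefore the extremal is
    y(x) = −4 cosh(sqrt(2) x) + 4 tanh(sqrt(2)·2) sinh(sqrt(2) x).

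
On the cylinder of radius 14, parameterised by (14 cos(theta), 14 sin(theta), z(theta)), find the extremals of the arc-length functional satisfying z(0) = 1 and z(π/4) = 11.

Parameterise the cylinder of radius R = 14 as
    r(θ) = (14 cos θ, 14 sin θ, z(θ)).
The arc-length element is
    ds = sqrt(196 + (dz/dθ)^2) dθ,
so the Lagrangian is L = sqrt(196 + z'^2).
L depends on z' only, not on z or θ, so ∂L/∂z = 0 and
    ∂L/∂z' = z' / sqrt(196 + z'^2).
The Euler-Lagrange equation gives
    d/dθ( z' / sqrt(196 + z'^2) ) = 0,
so z' is constant. Integrating once:
    z(θ) = a θ + b,
a helix on the cylinder (a straight line when the cylinder is unrolled). The constants a, b are determined by the endpoint conditions.
With endpoint conditions z(0) = 1 and z(π/4) = 11: from z(0) = b we get b = 1, and a·π/4 + 1 = 11 gives a = 40/π, so
    z(θ) = (40/π) θ + 1.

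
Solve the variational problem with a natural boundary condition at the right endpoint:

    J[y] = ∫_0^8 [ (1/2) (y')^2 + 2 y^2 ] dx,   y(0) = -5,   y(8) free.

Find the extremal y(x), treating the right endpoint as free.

The Lagrangian L = (1/2) (y')^2 + 2 y^2 gives
    ∂L/∂y = 4 y,   ∂L/∂y' = y'.
Euler-Lagrange: y'' − 4 y = 0.
With k = 2, the general solution is
    y(x) = A cosh(2 x) + B sinh(2 x).
Fixed left endpoint y(0) = -5 ⇒ A = -5.
The right endpoint x = 8 is free, so the natural (transversality) condition is ∂L/∂y' |_{x=8} = 0, i.e. y'(8) = 0.
Compute y'(x) = A k sinh(k x) + B k cosh(k x), so
    y'(8) = A k sinh(k·8) + B k cosh(k·8) = 0
    ⇒ B = −A tanh(k·8) = 5 tanh(2·8).
Therefore the extremal is
    y(x) = −5 cosh(2 x) + 5 tanh(2·8) sinh(2 x).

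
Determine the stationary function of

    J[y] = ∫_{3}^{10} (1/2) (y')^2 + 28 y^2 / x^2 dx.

The Lagrangian is L = (1/2) (y')^2 + 28 y^2 / x^2.
Compute ∂L/∂y = 56y/x^2, ∂L/∂y' = y'.
The Euler-Lagrange equation d/dx(∂L/∂y') − ∂L/∂y = 0 reduces to
    y'' − 56/x^2 · y = 0  (x > 0).
Its general solution is
    y(x) = A x^8 + B x^(-7),
with A, B fixed by the endpoint conditions.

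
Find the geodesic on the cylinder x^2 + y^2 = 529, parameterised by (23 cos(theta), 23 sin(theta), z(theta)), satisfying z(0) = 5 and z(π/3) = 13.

Parameterise the cylinder of radius R = 23 as
    r(θ) = (23 cos θ, 23 sin θ, z(θ)).
The arc-length element is
    ds = sqrt(529 + (dz/dθ)^2) dθ,
so the Lagrangian is L = sqrt(529 + z'^2).
L depends on z' only, not on z or θ, so ∂L/∂z = 0 and
    ∂L/∂z' = z' / sqrt(529 + z'^2).
The Euler-Lagrange equation gives
    d/dθ( z' / sqrt(529 + z'^2) ) = 0,
so z' is constant. Integrating once:
    z(θ) = a θ + b,
a helix on the cylinder (a straight line when the cylinder is unrolled). The constants a, b are determined by the endpoint conditions.
With endpoint conditions z(0) = 5 and z(π/3) = 13: from z(0) = b we get b = 5, and a·π/3 + 5 = 13 gives a = 24/π, so
    z(θ) = (24/π) θ + 5.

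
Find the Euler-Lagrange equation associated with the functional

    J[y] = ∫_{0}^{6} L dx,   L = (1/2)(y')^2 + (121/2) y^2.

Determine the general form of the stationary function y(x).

The Lagrangian is L = (1/2)(y')^2 + (121/2) y^2.
∂L/∂y = 121y.
∂L/∂y' = y'.
The Euler-Lagrange equation d/dx(∂L/∂y') − ∂L/∂y = 0 becomes:
    y'' - 121 y = 0
General solution: y(x) = A e^(11x) + B e^(-11x), where A and B are arbitrary constants fixed by the endpoint conditions.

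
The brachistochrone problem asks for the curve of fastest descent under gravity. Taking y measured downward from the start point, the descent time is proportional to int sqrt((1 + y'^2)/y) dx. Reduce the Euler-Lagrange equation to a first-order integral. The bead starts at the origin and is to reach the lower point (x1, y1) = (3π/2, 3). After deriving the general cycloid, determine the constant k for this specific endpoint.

The Lagrangian L = sqrt((1 + y'^2) / y) has no explicit x dependence, so the Beltrami identity applies:
    L − y' ∂L/∂y' = C.
Compute ∂L/∂y' = y' / sqrt(y (1 + y'^2)).
Substitute:
    sqrt((1 + y'^2)/y) − y'·y' / sqrt(y (1 + y'^2))
    = (1 + y'^2) / sqrt(y (1 + y'^2)) − y'^2 / sqrt(y (1 + y'^2))
    = 1 / sqrt(y (1 + y'^2)) = C.
Squaring and rearranging gives the first integral
    y (1 + y'^2) = 1/C^2 =: k   (constant).
Solving this first-order ODE by the substitution
    y = (k/2)(1 − cos θ)
yields the cycloid parameterisation
    x(θ) = (k/2)(θ − sin θ),   y(θ) = (k/2)(1 − cos θ).
The constant k is fixed by the endpoint condition.
Now fit the given lower endpoint (x1, y1) = (3π/2, 3). At the bottom of the first arch (θ = π), the parametric equations give
    y(π) = (k/2)(1 − cos π) = k,
    x(π) = (k/2)(π − sin π) = kπ/2.
Matching y(π) = 3 gives k = 3, consistent with x(π) = 3π/2. Therefore the specific cycloid is
    x(θ) = (3/2)(θ − sin θ),   y(θ) = (3/2)(1 − cos θ).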